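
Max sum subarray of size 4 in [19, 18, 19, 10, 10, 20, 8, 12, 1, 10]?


[0:4]: 66
[1:5]: 57
[2:6]: 59
[3:7]: 48
[4:8]: 50
[5:9]: 41
[6:10]: 31

Max: 66 at [0:4]


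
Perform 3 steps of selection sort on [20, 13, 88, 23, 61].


Initial: [20, 13, 88, 23, 61]
Step 1: min=13 at 1
  Swap: [13, 20, 88, 23, 61]
Step 2: min=20 at 1
  Swap: [13, 20, 88, 23, 61]
Step 3: min=23 at 3
  Swap: [13, 20, 23, 88, 61]

After 3 steps: [13, 20, 23, 88, 61]


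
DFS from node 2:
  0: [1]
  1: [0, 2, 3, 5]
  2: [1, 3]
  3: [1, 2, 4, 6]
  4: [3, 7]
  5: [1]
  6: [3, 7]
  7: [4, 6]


Visit 2, push [3, 1]
Visit 1, push [5, 3, 0]
Visit 0, push []
Visit 3, push [6, 4]
Visit 4, push [7]
Visit 7, push [6]
Visit 6, push []
Visit 5, push []

DFS order: [2, 1, 0, 3, 4, 7, 6, 5]


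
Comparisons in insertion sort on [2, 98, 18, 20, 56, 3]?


Algorithm: insertion sort
Input: [2, 98, 18, 20, 56, 3]
Sorted: [2, 3, 18, 20, 56, 98]

12


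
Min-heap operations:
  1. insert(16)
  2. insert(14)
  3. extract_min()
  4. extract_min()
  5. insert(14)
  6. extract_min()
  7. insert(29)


insert(16) -> [16]
insert(14) -> [14, 16]
extract_min()->14, [16]
extract_min()->16, []
insert(14) -> [14]
extract_min()->14, []
insert(29) -> [29]

Final heap: [29]


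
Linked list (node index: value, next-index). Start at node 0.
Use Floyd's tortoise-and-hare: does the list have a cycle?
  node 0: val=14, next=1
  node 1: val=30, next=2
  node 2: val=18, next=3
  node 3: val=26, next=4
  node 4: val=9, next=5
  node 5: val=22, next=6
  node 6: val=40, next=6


Floyd's tortoise (slow, +1) and hare (fast, +2):
  init: slow=0, fast=0
  step 1: slow=1, fast=2
  step 2: slow=2, fast=4
  step 3: slow=3, fast=6
  step 4: slow=4, fast=6
  step 5: slow=5, fast=6
  step 6: slow=6, fast=6
  slow == fast at node 6: cycle detected

Cycle: yes


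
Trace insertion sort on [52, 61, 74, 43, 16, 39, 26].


Initial: [52, 61, 74, 43, 16, 39, 26]
Insert 61: [52, 61, 74, 43, 16, 39, 26]
Insert 74: [52, 61, 74, 43, 16, 39, 26]
Insert 43: [43, 52, 61, 74, 16, 39, 26]
Insert 16: [16, 43, 52, 61, 74, 39, 26]
Insert 39: [16, 39, 43, 52, 61, 74, 26]
Insert 26: [16, 26, 39, 43, 52, 61, 74]

Sorted: [16, 26, 39, 43, 52, 61, 74]


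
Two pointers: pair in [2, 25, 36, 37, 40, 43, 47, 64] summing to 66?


lo=0(2)+hi=7(64)=66

Yes: 2+64=66


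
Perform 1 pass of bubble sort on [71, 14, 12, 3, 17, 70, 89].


Initial: [71, 14, 12, 3, 17, 70, 89]
Pass 1: [14, 12, 3, 17, 70, 71, 89] (5 swaps)

After 1 pass: [14, 12, 3, 17, 70, 71, 89]


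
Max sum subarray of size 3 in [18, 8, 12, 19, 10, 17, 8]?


[0:3]: 38
[1:4]: 39
[2:5]: 41
[3:6]: 46
[4:7]: 35

Max: 46 at [3:6]


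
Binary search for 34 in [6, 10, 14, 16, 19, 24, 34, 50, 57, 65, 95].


Step 1: lo=0, hi=10, mid=5, val=24
Step 2: lo=6, hi=10, mid=8, val=57
Step 3: lo=6, hi=7, mid=6, val=34

Found at index 6


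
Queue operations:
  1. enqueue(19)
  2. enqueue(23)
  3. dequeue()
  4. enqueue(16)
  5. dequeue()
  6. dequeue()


enqueue(19) -> [19]
enqueue(23) -> [19, 23]
dequeue()->19, [23]
enqueue(16) -> [23, 16]
dequeue()->23, [16]
dequeue()->16, []

Final queue: []


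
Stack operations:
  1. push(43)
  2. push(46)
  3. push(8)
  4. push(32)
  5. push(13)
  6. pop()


push(43) -> [43]
push(46) -> [43, 46]
push(8) -> [43, 46, 8]
push(32) -> [43, 46, 8, 32]
push(13) -> [43, 46, 8, 32, 13]
pop()->13, [43, 46, 8, 32]

Final stack: [43, 46, 8, 32]


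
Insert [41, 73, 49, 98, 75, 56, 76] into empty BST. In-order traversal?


Insert 41: root
Insert 73: R from 41
Insert 49: R from 41 -> L from 73
Insert 98: R from 41 -> R from 73
Insert 75: R from 41 -> R from 73 -> L from 98
Insert 56: R from 41 -> L from 73 -> R from 49
Insert 76: R from 41 -> R from 73 -> L from 98 -> R from 75

In-order: [41, 49, 56, 73, 75, 76, 98]


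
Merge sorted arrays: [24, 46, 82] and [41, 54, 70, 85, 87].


Take 24 from A
Take 41 from B
Take 46 from A
Take 54 from B
Take 70 from B
Take 82 from A

Merged: [24, 41, 46, 54, 70, 82, 85, 87]


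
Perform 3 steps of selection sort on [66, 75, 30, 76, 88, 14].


Initial: [66, 75, 30, 76, 88, 14]
Step 1: min=14 at 5
  Swap: [14, 75, 30, 76, 88, 66]
Step 2: min=30 at 2
  Swap: [14, 30, 75, 76, 88, 66]
Step 3: min=66 at 5
  Swap: [14, 30, 66, 76, 88, 75]

After 3 steps: [14, 30, 66, 76, 88, 75]


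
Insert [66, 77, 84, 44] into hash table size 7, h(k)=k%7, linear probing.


Insert 66: h=3 -> slot 3
Insert 77: h=0 -> slot 0
Insert 84: h=0, 1 probes -> slot 1
Insert 44: h=2 -> slot 2

Table: [77, 84, 44, 66, None, None, None]


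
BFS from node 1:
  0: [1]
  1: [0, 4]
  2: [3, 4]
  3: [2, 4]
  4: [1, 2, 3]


Visit 1, enqueue [0, 4]
Visit 0, enqueue []
Visit 4, enqueue [2, 3]
Visit 2, enqueue []
Visit 3, enqueue []

BFS order: [1, 0, 4, 2, 3]


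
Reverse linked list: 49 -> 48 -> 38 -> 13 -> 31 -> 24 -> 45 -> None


Step 1: curr=49, set curr.next=prev(None) | reversed so far: 49
Step 2: curr=48, set curr.next=prev(49) | reversed so far: 48 -> 49
Step 3: curr=38, set curr.next=prev(48) | reversed so far: 38 -> 48 -> 49
Step 4: curr=13, set curr.next=prev(38) | reversed so far: 13 -> 38 -> 48 -> 49
Step 5: curr=31, set curr.next=prev(13) | reversed so far: 31 -> 13 -> 38 -> 48 -> 49
Step 6: curr=24, set curr.next=prev(31) | reversed so far: 24 -> 31 -> 13 -> 38 -> 48 -> 49
Step 7: curr=45, set curr.next=prev(24) | reversed so far: 45 -> 24 -> 31 -> 13 -> 38 -> 48 -> 49

45 -> 24 -> 31 -> 13 -> 38 -> 48 -> 49 -> None


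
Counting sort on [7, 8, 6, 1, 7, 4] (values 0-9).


Input: [7, 8, 6, 1, 7, 4]
Counts: [0, 1, 0, 0, 1, 0, 1, 2, 1, 0]

Sorted: [1, 4, 6, 7, 7, 8]


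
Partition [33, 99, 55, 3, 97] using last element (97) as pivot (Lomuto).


Pivot: 97
  33 <= 97: advance i (no swap)
  55 <= 97: swap -> [33, 55, 99, 3, 97]
  3 <= 97: swap -> [33, 55, 3, 99, 97]
Place pivot at 3: [33, 55, 3, 97, 99]

Partitioned: [33, 55, 3, 97, 99]


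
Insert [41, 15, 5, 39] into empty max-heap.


Insert 41: [41]
Insert 15: [41, 15]
Insert 5: [41, 15, 5]
Insert 39: [41, 39, 5, 15]

Final heap: [41, 39, 5, 15]


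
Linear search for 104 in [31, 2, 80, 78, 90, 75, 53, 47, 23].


i=0: 31!=104
i=1: 2!=104
i=2: 80!=104
i=3: 78!=104
i=4: 90!=104
i=5: 75!=104
i=6: 53!=104
i=7: 47!=104
i=8: 23!=104

Not found, 9 comps


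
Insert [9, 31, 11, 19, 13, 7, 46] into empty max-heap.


Insert 9: [9]
Insert 31: [31, 9]
Insert 11: [31, 9, 11]
Insert 19: [31, 19, 11, 9]
Insert 13: [31, 19, 11, 9, 13]
Insert 7: [31, 19, 11, 9, 13, 7]
Insert 46: [46, 19, 31, 9, 13, 7, 11]

Final heap: [46, 19, 31, 9, 13, 7, 11]


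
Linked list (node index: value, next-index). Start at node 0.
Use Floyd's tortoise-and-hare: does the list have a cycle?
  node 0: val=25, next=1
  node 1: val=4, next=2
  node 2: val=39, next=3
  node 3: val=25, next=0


Floyd's tortoise (slow, +1) and hare (fast, +2):
  init: slow=0, fast=0
  step 1: slow=1, fast=2
  step 2: slow=2, fast=0
  step 3: slow=3, fast=2
  step 4: slow=0, fast=0
  slow == fast at node 0: cycle detected

Cycle: yes


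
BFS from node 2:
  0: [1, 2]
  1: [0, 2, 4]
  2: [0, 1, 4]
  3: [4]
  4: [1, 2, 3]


Visit 2, enqueue [0, 1, 4]
Visit 0, enqueue []
Visit 1, enqueue []
Visit 4, enqueue [3]
Visit 3, enqueue []

BFS order: [2, 0, 1, 4, 3]


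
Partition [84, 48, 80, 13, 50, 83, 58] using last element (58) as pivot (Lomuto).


Pivot: 58
  48 <= 58: swap -> [48, 84, 80, 13, 50, 83, 58]
  13 <= 58: swap -> [48, 13, 80, 84, 50, 83, 58]
  50 <= 58: swap -> [48, 13, 50, 84, 80, 83, 58]
Place pivot at 3: [48, 13, 50, 58, 80, 83, 84]

Partitioned: [48, 13, 50, 58, 80, 83, 84]


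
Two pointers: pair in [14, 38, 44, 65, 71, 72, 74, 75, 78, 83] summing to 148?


lo=0(14)+hi=9(83)=97
lo=1(38)+hi=9(83)=121
lo=2(44)+hi=9(83)=127
lo=3(65)+hi=9(83)=148

Yes: 65+83=148


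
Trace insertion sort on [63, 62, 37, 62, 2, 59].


Initial: [63, 62, 37, 62, 2, 59]
Insert 62: [62, 63, 37, 62, 2, 59]
Insert 37: [37, 62, 63, 62, 2, 59]
Insert 62: [37, 62, 62, 63, 2, 59]
Insert 2: [2, 37, 62, 62, 63, 59]
Insert 59: [2, 37, 59, 62, 62, 63]

Sorted: [2, 37, 59, 62, 62, 63]


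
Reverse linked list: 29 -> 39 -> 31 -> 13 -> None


Step 1: curr=29, set curr.next=prev(None) | reversed so far: 29
Step 2: curr=39, set curr.next=prev(29) | reversed so far: 39 -> 29
Step 3: curr=31, set curr.next=prev(39) | reversed so far: 31 -> 39 -> 29
Step 4: curr=13, set curr.next=prev(31) | reversed so far: 13 -> 31 -> 39 -> 29

13 -> 31 -> 39 -> 29 -> None


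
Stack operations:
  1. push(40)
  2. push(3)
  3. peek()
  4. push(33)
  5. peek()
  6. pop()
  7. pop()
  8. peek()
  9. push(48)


push(40) -> [40]
push(3) -> [40, 3]
peek()->3
push(33) -> [40, 3, 33]
peek()->33
pop()->33, [40, 3]
pop()->3, [40]
peek()->40
push(48) -> [40, 48]

Final stack: [40, 48]


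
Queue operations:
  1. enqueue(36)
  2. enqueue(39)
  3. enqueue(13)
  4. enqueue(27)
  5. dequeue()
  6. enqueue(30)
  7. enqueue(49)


enqueue(36) -> [36]
enqueue(39) -> [36, 39]
enqueue(13) -> [36, 39, 13]
enqueue(27) -> [36, 39, 13, 27]
dequeue()->36, [39, 13, 27]
enqueue(30) -> [39, 13, 27, 30]
enqueue(49) -> [39, 13, 27, 30, 49]

Final queue: [39, 13, 27, 30, 49]


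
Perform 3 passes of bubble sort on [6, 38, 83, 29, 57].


Initial: [6, 38, 83, 29, 57]
Pass 1: [6, 38, 29, 57, 83] (2 swaps)
Pass 2: [6, 29, 38, 57, 83] (1 swaps)
Pass 3: [6, 29, 38, 57, 83] (0 swaps)

After 3 passes: [6, 29, 38, 57, 83]


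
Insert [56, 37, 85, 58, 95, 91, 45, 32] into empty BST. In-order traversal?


Insert 56: root
Insert 37: L from 56
Insert 85: R from 56
Insert 58: R from 56 -> L from 85
Insert 95: R from 56 -> R from 85
Insert 91: R from 56 -> R from 85 -> L from 95
Insert 45: L from 56 -> R from 37
Insert 32: L from 56 -> L from 37

In-order: [32, 37, 45, 56, 58, 85, 91, 95]


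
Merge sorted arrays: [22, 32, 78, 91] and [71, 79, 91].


Take 22 from A
Take 32 from A
Take 71 from B
Take 78 from A
Take 79 from B
Take 91 from A

Merged: [22, 32, 71, 78, 79, 91, 91]


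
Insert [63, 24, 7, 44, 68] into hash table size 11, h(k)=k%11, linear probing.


Insert 63: h=8 -> slot 8
Insert 24: h=2 -> slot 2
Insert 7: h=7 -> slot 7
Insert 44: h=0 -> slot 0
Insert 68: h=2, 1 probes -> slot 3

Table: [44, None, 24, 68, None, None, None, 7, 63, None, None]


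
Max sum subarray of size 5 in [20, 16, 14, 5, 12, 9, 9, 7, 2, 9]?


[0:5]: 67
[1:6]: 56
[2:7]: 49
[3:8]: 42
[4:9]: 39
[5:10]: 36

Max: 67 at [0:5]


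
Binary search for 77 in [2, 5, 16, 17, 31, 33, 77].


Step 1: lo=0, hi=6, mid=3, val=17
Step 2: lo=4, hi=6, mid=5, val=33
Step 3: lo=6, hi=6, mid=6, val=77

Found at index 6


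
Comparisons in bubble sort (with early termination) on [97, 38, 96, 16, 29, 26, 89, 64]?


Algorithm: bubble sort (with early termination)
Input: [97, 38, 96, 16, 29, 26, 89, 64]
Sorted: [16, 26, 29, 38, 64, 89, 96, 97]

25


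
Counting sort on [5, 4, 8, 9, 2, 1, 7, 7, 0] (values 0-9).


Input: [5, 4, 8, 9, 2, 1, 7, 7, 0]
Counts: [1, 1, 1, 0, 1, 1, 0, 2, 1, 1]

Sorted: [0, 1, 2, 4, 5, 7, 7, 8, 9]


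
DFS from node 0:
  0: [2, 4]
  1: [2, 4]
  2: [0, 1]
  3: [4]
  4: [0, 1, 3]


Visit 0, push [4, 2]
Visit 2, push [1]
Visit 1, push [4]
Visit 4, push [3]
Visit 3, push []

DFS order: [0, 2, 1, 4, 3]


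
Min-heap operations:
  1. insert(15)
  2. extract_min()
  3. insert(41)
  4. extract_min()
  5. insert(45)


insert(15) -> [15]
extract_min()->15, []
insert(41) -> [41]
extract_min()->41, []
insert(45) -> [45]

Final heap: [45]


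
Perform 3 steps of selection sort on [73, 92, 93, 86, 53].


Initial: [73, 92, 93, 86, 53]
Step 1: min=53 at 4
  Swap: [53, 92, 93, 86, 73]
Step 2: min=73 at 4
  Swap: [53, 73, 93, 86, 92]
Step 3: min=86 at 3
  Swap: [53, 73, 86, 93, 92]

After 3 steps: [53, 73, 86, 93, 92]


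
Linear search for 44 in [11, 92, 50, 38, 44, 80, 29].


i=0: 11!=44
i=1: 92!=44
i=2: 50!=44
i=3: 38!=44
i=4: 44==44 found!

Found at 4, 5 comps


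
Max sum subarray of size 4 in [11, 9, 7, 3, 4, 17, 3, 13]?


[0:4]: 30
[1:5]: 23
[2:6]: 31
[3:7]: 27
[4:8]: 37

Max: 37 at [4:8]


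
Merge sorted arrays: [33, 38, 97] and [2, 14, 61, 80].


Take 2 from B
Take 14 from B
Take 33 from A
Take 38 from A
Take 61 from B
Take 80 from B

Merged: [2, 14, 33, 38, 61, 80, 97]


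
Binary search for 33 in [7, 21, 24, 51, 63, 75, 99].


Step 1: lo=0, hi=6, mid=3, val=51
Step 2: lo=0, hi=2, mid=1, val=21
Step 3: lo=2, hi=2, mid=2, val=24

Not found


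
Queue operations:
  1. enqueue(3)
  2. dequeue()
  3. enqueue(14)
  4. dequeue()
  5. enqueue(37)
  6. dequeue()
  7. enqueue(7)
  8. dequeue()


enqueue(3) -> [3]
dequeue()->3, []
enqueue(14) -> [14]
dequeue()->14, []
enqueue(37) -> [37]
dequeue()->37, []
enqueue(7) -> [7]
dequeue()->7, []

Final queue: []


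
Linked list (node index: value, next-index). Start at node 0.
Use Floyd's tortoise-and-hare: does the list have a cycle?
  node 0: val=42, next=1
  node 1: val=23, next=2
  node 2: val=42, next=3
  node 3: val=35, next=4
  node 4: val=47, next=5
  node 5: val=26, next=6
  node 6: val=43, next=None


Floyd's tortoise (slow, +1) and hare (fast, +2):
  init: slow=0, fast=0
  step 1: slow=1, fast=2
  step 2: slow=2, fast=4
  step 3: slow=3, fast=6
  step 4: fast -> None, no cycle

Cycle: no


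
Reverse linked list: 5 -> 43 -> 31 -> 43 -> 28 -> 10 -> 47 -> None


Step 1: curr=5, set curr.next=prev(None) | reversed so far: 5
Step 2: curr=43, set curr.next=prev(5) | reversed so far: 43 -> 5
Step 3: curr=31, set curr.next=prev(43) | reversed so far: 31 -> 43 -> 5
Step 4: curr=43, set curr.next=prev(31) | reversed so far: 43 -> 31 -> 43 -> 5
Step 5: curr=28, set curr.next=prev(43) | reversed so far: 28 -> 43 -> 31 -> 43 -> 5
Step 6: curr=10, set curr.next=prev(28) | reversed so far: 10 -> 28 -> 43 -> 31 -> 43 -> 5
Step 7: curr=47, set curr.next=prev(10) | reversed so far: 47 -> 10 -> 28 -> 43 -> 31 -> 43 -> 5

47 -> 10 -> 28 -> 43 -> 31 -> 43 -> 5 -> None


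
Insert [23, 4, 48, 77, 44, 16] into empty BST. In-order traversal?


Insert 23: root
Insert 4: L from 23
Insert 48: R from 23
Insert 77: R from 23 -> R from 48
Insert 44: R from 23 -> L from 48
Insert 16: L from 23 -> R from 4

In-order: [4, 16, 23, 44, 48, 77]


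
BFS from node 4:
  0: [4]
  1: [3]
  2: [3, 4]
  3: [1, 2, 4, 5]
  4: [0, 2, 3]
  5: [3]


Visit 4, enqueue [0, 2, 3]
Visit 0, enqueue []
Visit 2, enqueue []
Visit 3, enqueue [1, 5]
Visit 1, enqueue []
Visit 5, enqueue []

BFS order: [4, 0, 2, 3, 1, 5]


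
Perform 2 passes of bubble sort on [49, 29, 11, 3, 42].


Initial: [49, 29, 11, 3, 42]
Pass 1: [29, 11, 3, 42, 49] (4 swaps)
Pass 2: [11, 3, 29, 42, 49] (2 swaps)

After 2 passes: [11, 3, 29, 42, 49]


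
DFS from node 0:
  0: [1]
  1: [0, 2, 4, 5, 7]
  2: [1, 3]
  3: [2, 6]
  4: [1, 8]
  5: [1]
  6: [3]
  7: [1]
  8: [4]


Visit 0, push [1]
Visit 1, push [7, 5, 4, 2]
Visit 2, push [3]
Visit 3, push [6]
Visit 6, push []
Visit 4, push [8]
Visit 8, push []
Visit 5, push []
Visit 7, push []

DFS order: [0, 1, 2, 3, 6, 4, 8, 5, 7]


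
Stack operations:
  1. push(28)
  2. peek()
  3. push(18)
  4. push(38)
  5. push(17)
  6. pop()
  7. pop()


push(28) -> [28]
peek()->28
push(18) -> [28, 18]
push(38) -> [28, 18, 38]
push(17) -> [28, 18, 38, 17]
pop()->17, [28, 18, 38]
pop()->38, [28, 18]

Final stack: [28, 18]


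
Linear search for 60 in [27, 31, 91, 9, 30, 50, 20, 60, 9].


i=0: 27!=60
i=1: 31!=60
i=2: 91!=60
i=3: 9!=60
i=4: 30!=60
i=5: 50!=60
i=6: 20!=60
i=7: 60==60 found!

Found at 7, 8 comps


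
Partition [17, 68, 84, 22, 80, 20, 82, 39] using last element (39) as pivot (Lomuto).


Pivot: 39
  17 <= 39: advance i (no swap)
  22 <= 39: swap -> [17, 22, 84, 68, 80, 20, 82, 39]
  20 <= 39: swap -> [17, 22, 20, 68, 80, 84, 82, 39]
Place pivot at 3: [17, 22, 20, 39, 80, 84, 82, 68]

Partitioned: [17, 22, 20, 39, 80, 84, 82, 68]


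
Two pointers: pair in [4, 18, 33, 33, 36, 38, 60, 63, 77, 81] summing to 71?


lo=0(4)+hi=9(81)=85
lo=0(4)+hi=8(77)=81
lo=0(4)+hi=7(63)=67
lo=1(18)+hi=7(63)=81
lo=1(18)+hi=6(60)=78
lo=1(18)+hi=5(38)=56
lo=2(33)+hi=5(38)=71

Yes: 33+38=71


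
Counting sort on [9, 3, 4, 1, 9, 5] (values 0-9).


Input: [9, 3, 4, 1, 9, 5]
Counts: [0, 1, 0, 1, 1, 1, 0, 0, 0, 2]

Sorted: [1, 3, 4, 5, 9, 9]


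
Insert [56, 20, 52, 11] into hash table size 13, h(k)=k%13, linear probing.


Insert 56: h=4 -> slot 4
Insert 20: h=7 -> slot 7
Insert 52: h=0 -> slot 0
Insert 11: h=11 -> slot 11

Table: [52, None, None, None, 56, None, None, 20, None, None, None, 11, None]


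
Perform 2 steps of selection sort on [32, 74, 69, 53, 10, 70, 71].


Initial: [32, 74, 69, 53, 10, 70, 71]
Step 1: min=10 at 4
  Swap: [10, 74, 69, 53, 32, 70, 71]
Step 2: min=32 at 4
  Swap: [10, 32, 69, 53, 74, 70, 71]

After 2 steps: [10, 32, 69, 53, 74, 70, 71]


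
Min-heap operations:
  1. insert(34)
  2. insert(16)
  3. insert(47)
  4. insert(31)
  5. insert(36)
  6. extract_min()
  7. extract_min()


insert(34) -> [34]
insert(16) -> [16, 34]
insert(47) -> [16, 34, 47]
insert(31) -> [16, 31, 47, 34]
insert(36) -> [16, 31, 47, 34, 36]
extract_min()->16, [31, 34, 47, 36]
extract_min()->31, [34, 36, 47]

Final heap: [34, 36, 47]


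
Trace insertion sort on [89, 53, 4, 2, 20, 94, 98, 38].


Initial: [89, 53, 4, 2, 20, 94, 98, 38]
Insert 53: [53, 89, 4, 2, 20, 94, 98, 38]
Insert 4: [4, 53, 89, 2, 20, 94, 98, 38]
Insert 2: [2, 4, 53, 89, 20, 94, 98, 38]
Insert 20: [2, 4, 20, 53, 89, 94, 98, 38]
Insert 94: [2, 4, 20, 53, 89, 94, 98, 38]
Insert 98: [2, 4, 20, 53, 89, 94, 98, 38]
Insert 38: [2, 4, 20, 38, 53, 89, 94, 98]

Sorted: [2, 4, 20, 38, 53, 89, 94, 98]


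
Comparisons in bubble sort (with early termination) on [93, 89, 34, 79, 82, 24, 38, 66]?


Algorithm: bubble sort (with early termination)
Input: [93, 89, 34, 79, 82, 24, 38, 66]
Sorted: [24, 34, 38, 66, 79, 82, 89, 93]

27


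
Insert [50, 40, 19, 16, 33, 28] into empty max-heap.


Insert 50: [50]
Insert 40: [50, 40]
Insert 19: [50, 40, 19]
Insert 16: [50, 40, 19, 16]
Insert 33: [50, 40, 19, 16, 33]
Insert 28: [50, 40, 28, 16, 33, 19]

Final heap: [50, 40, 28, 16, 33, 19]


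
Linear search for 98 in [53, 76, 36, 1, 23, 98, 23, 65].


i=0: 53!=98
i=1: 76!=98
i=2: 36!=98
i=3: 1!=98
i=4: 23!=98
i=5: 98==98 found!

Found at 5, 6 comps


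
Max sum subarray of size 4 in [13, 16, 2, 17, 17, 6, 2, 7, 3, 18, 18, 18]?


[0:4]: 48
[1:5]: 52
[2:6]: 42
[3:7]: 42
[4:8]: 32
[5:9]: 18
[6:10]: 30
[7:11]: 46
[8:12]: 57

Max: 57 at [8:12]


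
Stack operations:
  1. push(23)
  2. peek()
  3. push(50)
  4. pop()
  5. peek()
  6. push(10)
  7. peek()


push(23) -> [23]
peek()->23
push(50) -> [23, 50]
pop()->50, [23]
peek()->23
push(10) -> [23, 10]
peek()->10

Final stack: [23, 10]


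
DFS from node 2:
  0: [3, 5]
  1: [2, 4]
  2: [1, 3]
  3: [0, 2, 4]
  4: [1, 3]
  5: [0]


Visit 2, push [3, 1]
Visit 1, push [4]
Visit 4, push [3]
Visit 3, push [0]
Visit 0, push [5]
Visit 5, push []

DFS order: [2, 1, 4, 3, 0, 5]


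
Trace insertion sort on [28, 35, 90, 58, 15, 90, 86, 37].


Initial: [28, 35, 90, 58, 15, 90, 86, 37]
Insert 35: [28, 35, 90, 58, 15, 90, 86, 37]
Insert 90: [28, 35, 90, 58, 15, 90, 86, 37]
Insert 58: [28, 35, 58, 90, 15, 90, 86, 37]
Insert 15: [15, 28, 35, 58, 90, 90, 86, 37]
Insert 90: [15, 28, 35, 58, 90, 90, 86, 37]
Insert 86: [15, 28, 35, 58, 86, 90, 90, 37]
Insert 37: [15, 28, 35, 37, 58, 86, 90, 90]

Sorted: [15, 28, 35, 37, 58, 86, 90, 90]


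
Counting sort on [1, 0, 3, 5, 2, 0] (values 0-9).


Input: [1, 0, 3, 5, 2, 0]
Counts: [2, 1, 1, 1, 0, 1, 0, 0, 0, 0]

Sorted: [0, 0, 1, 2, 3, 5]


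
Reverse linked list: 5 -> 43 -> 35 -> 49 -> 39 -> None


Step 1: curr=5, set curr.next=prev(None) | reversed so far: 5
Step 2: curr=43, set curr.next=prev(5) | reversed so far: 43 -> 5
Step 3: curr=35, set curr.next=prev(43) | reversed so far: 35 -> 43 -> 5
Step 4: curr=49, set curr.next=prev(35) | reversed so far: 49 -> 35 -> 43 -> 5
Step 5: curr=39, set curr.next=prev(49) | reversed so far: 39 -> 49 -> 35 -> 43 -> 5

39 -> 49 -> 35 -> 43 -> 5 -> None


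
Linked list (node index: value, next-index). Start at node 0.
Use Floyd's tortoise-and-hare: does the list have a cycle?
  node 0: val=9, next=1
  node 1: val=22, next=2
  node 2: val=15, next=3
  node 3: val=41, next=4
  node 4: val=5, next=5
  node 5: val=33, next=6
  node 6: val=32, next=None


Floyd's tortoise (slow, +1) and hare (fast, +2):
  init: slow=0, fast=0
  step 1: slow=1, fast=2
  step 2: slow=2, fast=4
  step 3: slow=3, fast=6
  step 4: fast -> None, no cycle

Cycle: no


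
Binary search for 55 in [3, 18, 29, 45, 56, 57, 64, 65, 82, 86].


Step 1: lo=0, hi=9, mid=4, val=56
Step 2: lo=0, hi=3, mid=1, val=18
Step 3: lo=2, hi=3, mid=2, val=29
Step 4: lo=3, hi=3, mid=3, val=45

Not found


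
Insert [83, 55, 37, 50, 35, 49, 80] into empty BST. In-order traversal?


Insert 83: root
Insert 55: L from 83
Insert 37: L from 83 -> L from 55
Insert 50: L from 83 -> L from 55 -> R from 37
Insert 35: L from 83 -> L from 55 -> L from 37
Insert 49: L from 83 -> L from 55 -> R from 37 -> L from 50
Insert 80: L from 83 -> R from 55

In-order: [35, 37, 49, 50, 55, 80, 83]


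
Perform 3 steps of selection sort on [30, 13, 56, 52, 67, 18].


Initial: [30, 13, 56, 52, 67, 18]
Step 1: min=13 at 1
  Swap: [13, 30, 56, 52, 67, 18]
Step 2: min=18 at 5
  Swap: [13, 18, 56, 52, 67, 30]
Step 3: min=30 at 5
  Swap: [13, 18, 30, 52, 67, 56]

After 3 steps: [13, 18, 30, 52, 67, 56]


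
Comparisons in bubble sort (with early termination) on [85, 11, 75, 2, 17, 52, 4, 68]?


Algorithm: bubble sort (with early termination)
Input: [85, 11, 75, 2, 17, 52, 4, 68]
Sorted: [2, 4, 11, 17, 52, 68, 75, 85]

27


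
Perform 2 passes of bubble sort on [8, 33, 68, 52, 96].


Initial: [8, 33, 68, 52, 96]
Pass 1: [8, 33, 52, 68, 96] (1 swaps)
Pass 2: [8, 33, 52, 68, 96] (0 swaps)

After 2 passes: [8, 33, 52, 68, 96]


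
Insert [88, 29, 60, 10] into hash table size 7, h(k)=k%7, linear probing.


Insert 88: h=4 -> slot 4
Insert 29: h=1 -> slot 1
Insert 60: h=4, 1 probes -> slot 5
Insert 10: h=3 -> slot 3

Table: [None, 29, None, 10, 88, 60, None]


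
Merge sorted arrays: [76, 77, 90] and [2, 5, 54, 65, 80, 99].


Take 2 from B
Take 5 from B
Take 54 from B
Take 65 from B
Take 76 from A
Take 77 from A
Take 80 from B
Take 90 from A

Merged: [2, 5, 54, 65, 76, 77, 80, 90, 99]


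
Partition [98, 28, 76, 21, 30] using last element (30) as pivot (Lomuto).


Pivot: 30
  28 <= 30: swap -> [28, 98, 76, 21, 30]
  21 <= 30: swap -> [28, 21, 76, 98, 30]
Place pivot at 2: [28, 21, 30, 98, 76]

Partitioned: [28, 21, 30, 98, 76]


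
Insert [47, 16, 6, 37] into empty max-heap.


Insert 47: [47]
Insert 16: [47, 16]
Insert 6: [47, 16, 6]
Insert 37: [47, 37, 6, 16]

Final heap: [47, 37, 6, 16]


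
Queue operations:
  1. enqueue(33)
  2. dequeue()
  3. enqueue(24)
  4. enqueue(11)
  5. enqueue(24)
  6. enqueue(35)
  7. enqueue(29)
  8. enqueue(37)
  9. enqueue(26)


enqueue(33) -> [33]
dequeue()->33, []
enqueue(24) -> [24]
enqueue(11) -> [24, 11]
enqueue(24) -> [24, 11, 24]
enqueue(35) -> [24, 11, 24, 35]
enqueue(29) -> [24, 11, 24, 35, 29]
enqueue(37) -> [24, 11, 24, 35, 29, 37]
enqueue(26) -> [24, 11, 24, 35, 29, 37, 26]

Final queue: [24, 11, 24, 35, 29, 37, 26]


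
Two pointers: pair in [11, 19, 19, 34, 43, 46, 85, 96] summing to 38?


lo=0(11)+hi=7(96)=107
lo=0(11)+hi=6(85)=96
lo=0(11)+hi=5(46)=57
lo=0(11)+hi=4(43)=54
lo=0(11)+hi=3(34)=45
lo=0(11)+hi=2(19)=30
lo=1(19)+hi=2(19)=38

Yes: 19+19=38


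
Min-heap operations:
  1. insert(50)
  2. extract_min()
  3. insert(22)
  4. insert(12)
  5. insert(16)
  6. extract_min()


insert(50) -> [50]
extract_min()->50, []
insert(22) -> [22]
insert(12) -> [12, 22]
insert(16) -> [12, 22, 16]
extract_min()->12, [16, 22]

Final heap: [16, 22]


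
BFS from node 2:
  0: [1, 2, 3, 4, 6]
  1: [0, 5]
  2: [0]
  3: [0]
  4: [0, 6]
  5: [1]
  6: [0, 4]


Visit 2, enqueue [0]
Visit 0, enqueue [1, 3, 4, 6]
Visit 1, enqueue [5]
Visit 3, enqueue []
Visit 4, enqueue []
Visit 6, enqueue []
Visit 5, enqueue []

BFS order: [2, 0, 1, 3, 4, 6, 5]


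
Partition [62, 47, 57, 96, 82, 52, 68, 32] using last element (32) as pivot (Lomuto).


Pivot: 32
Place pivot at 0: [32, 47, 57, 96, 82, 52, 68, 62]

Partitioned: [32, 47, 57, 96, 82, 52, 68, 62]


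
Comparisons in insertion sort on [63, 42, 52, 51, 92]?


Algorithm: insertion sort
Input: [63, 42, 52, 51, 92]
Sorted: [42, 51, 52, 63, 92]

7


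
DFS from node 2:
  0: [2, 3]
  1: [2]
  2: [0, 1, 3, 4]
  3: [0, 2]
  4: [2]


Visit 2, push [4, 3, 1, 0]
Visit 0, push [3]
Visit 3, push []
Visit 1, push []
Visit 4, push []

DFS order: [2, 0, 3, 1, 4]


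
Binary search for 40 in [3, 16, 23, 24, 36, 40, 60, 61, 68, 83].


Step 1: lo=0, hi=9, mid=4, val=36
Step 2: lo=5, hi=9, mid=7, val=61
Step 3: lo=5, hi=6, mid=5, val=40

Found at index 5


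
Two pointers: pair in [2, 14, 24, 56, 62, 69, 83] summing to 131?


lo=0(2)+hi=6(83)=85
lo=1(14)+hi=6(83)=97
lo=2(24)+hi=6(83)=107
lo=3(56)+hi=6(83)=139
lo=3(56)+hi=5(69)=125
lo=4(62)+hi=5(69)=131

Yes: 62+69=131


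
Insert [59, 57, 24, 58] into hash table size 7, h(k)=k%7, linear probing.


Insert 59: h=3 -> slot 3
Insert 57: h=1 -> slot 1
Insert 24: h=3, 1 probes -> slot 4
Insert 58: h=2 -> slot 2

Table: [None, 57, 58, 59, 24, None, None]


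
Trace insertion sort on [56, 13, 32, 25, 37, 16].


Initial: [56, 13, 32, 25, 37, 16]
Insert 13: [13, 56, 32, 25, 37, 16]
Insert 32: [13, 32, 56, 25, 37, 16]
Insert 25: [13, 25, 32, 56, 37, 16]
Insert 37: [13, 25, 32, 37, 56, 16]
Insert 16: [13, 16, 25, 32, 37, 56]

Sorted: [13, 16, 25, 32, 37, 56]


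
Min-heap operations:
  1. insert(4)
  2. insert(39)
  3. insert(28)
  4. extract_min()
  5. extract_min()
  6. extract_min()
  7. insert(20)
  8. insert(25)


insert(4) -> [4]
insert(39) -> [4, 39]
insert(28) -> [4, 39, 28]
extract_min()->4, [28, 39]
extract_min()->28, [39]
extract_min()->39, []
insert(20) -> [20]
insert(25) -> [20, 25]

Final heap: [20, 25]


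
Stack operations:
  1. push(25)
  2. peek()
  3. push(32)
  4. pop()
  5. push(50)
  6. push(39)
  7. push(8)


push(25) -> [25]
peek()->25
push(32) -> [25, 32]
pop()->32, [25]
push(50) -> [25, 50]
push(39) -> [25, 50, 39]
push(8) -> [25, 50, 39, 8]

Final stack: [25, 50, 39, 8]


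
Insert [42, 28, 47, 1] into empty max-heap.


Insert 42: [42]
Insert 28: [42, 28]
Insert 47: [47, 28, 42]
Insert 1: [47, 28, 42, 1]

Final heap: [47, 28, 42, 1]


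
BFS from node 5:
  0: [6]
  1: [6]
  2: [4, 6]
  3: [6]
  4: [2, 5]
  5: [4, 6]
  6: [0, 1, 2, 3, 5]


Visit 5, enqueue [4, 6]
Visit 4, enqueue [2]
Visit 6, enqueue [0, 1, 3]
Visit 2, enqueue []
Visit 0, enqueue []
Visit 1, enqueue []
Visit 3, enqueue []

BFS order: [5, 4, 6, 2, 0, 1, 3]


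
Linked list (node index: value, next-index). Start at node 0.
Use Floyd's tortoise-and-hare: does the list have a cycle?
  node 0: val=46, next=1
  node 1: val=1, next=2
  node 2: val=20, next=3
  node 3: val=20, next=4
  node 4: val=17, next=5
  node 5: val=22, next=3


Floyd's tortoise (slow, +1) and hare (fast, +2):
  init: slow=0, fast=0
  step 1: slow=1, fast=2
  step 2: slow=2, fast=4
  step 3: slow=3, fast=3
  slow == fast at node 3: cycle detected

Cycle: yes


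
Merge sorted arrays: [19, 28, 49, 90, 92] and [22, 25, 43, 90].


Take 19 from A
Take 22 from B
Take 25 from B
Take 28 from A
Take 43 from B
Take 49 from A
Take 90 from A
Take 90 from B

Merged: [19, 22, 25, 28, 43, 49, 90, 90, 92]


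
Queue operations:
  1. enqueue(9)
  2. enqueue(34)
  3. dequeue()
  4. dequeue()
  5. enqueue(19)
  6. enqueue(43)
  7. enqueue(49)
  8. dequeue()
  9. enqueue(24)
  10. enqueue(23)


enqueue(9) -> [9]
enqueue(34) -> [9, 34]
dequeue()->9, [34]
dequeue()->34, []
enqueue(19) -> [19]
enqueue(43) -> [19, 43]
enqueue(49) -> [19, 43, 49]
dequeue()->19, [43, 49]
enqueue(24) -> [43, 49, 24]
enqueue(23) -> [43, 49, 24, 23]

Final queue: [43, 49, 24, 23]


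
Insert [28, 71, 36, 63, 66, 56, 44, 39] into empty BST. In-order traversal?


Insert 28: root
Insert 71: R from 28
Insert 36: R from 28 -> L from 71
Insert 63: R from 28 -> L from 71 -> R from 36
Insert 66: R from 28 -> L from 71 -> R from 36 -> R from 63
Insert 56: R from 28 -> L from 71 -> R from 36 -> L from 63
Insert 44: R from 28 -> L from 71 -> R from 36 -> L from 63 -> L from 56
Insert 39: R from 28 -> L from 71 -> R from 36 -> L from 63 -> L from 56 -> L from 44

In-order: [28, 36, 39, 44, 56, 63, 66, 71]


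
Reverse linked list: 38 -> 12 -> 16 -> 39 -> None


Step 1: curr=38, set curr.next=prev(None) | reversed so far: 38
Step 2: curr=12, set curr.next=prev(38) | reversed so far: 12 -> 38
Step 3: curr=16, set curr.next=prev(12) | reversed so far: 16 -> 12 -> 38
Step 4: curr=39, set curr.next=prev(16) | reversed so far: 39 -> 16 -> 12 -> 38

39 -> 16 -> 12 -> 38 -> None


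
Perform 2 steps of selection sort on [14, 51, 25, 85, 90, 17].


Initial: [14, 51, 25, 85, 90, 17]
Step 1: min=14 at 0
  Swap: [14, 51, 25, 85, 90, 17]
Step 2: min=17 at 5
  Swap: [14, 17, 25, 85, 90, 51]

After 2 steps: [14, 17, 25, 85, 90, 51]


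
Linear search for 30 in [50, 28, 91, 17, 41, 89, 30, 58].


i=0: 50!=30
i=1: 28!=30
i=2: 91!=30
i=3: 17!=30
i=4: 41!=30
i=5: 89!=30
i=6: 30==30 found!

Found at 6, 7 comps


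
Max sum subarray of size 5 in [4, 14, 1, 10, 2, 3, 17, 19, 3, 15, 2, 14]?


[0:5]: 31
[1:6]: 30
[2:7]: 33
[3:8]: 51
[4:9]: 44
[5:10]: 57
[6:11]: 56
[7:12]: 53

Max: 57 at [5:10]


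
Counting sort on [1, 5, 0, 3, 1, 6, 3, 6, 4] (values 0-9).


Input: [1, 5, 0, 3, 1, 6, 3, 6, 4]
Counts: [1, 2, 0, 2, 1, 1, 2, 0, 0, 0]

Sorted: [0, 1, 1, 3, 3, 4, 5, 6, 6]


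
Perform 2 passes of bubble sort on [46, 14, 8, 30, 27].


Initial: [46, 14, 8, 30, 27]
Pass 1: [14, 8, 30, 27, 46] (4 swaps)
Pass 2: [8, 14, 27, 30, 46] (2 swaps)

After 2 passes: [8, 14, 27, 30, 46]


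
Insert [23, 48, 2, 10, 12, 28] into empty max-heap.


Insert 23: [23]
Insert 48: [48, 23]
Insert 2: [48, 23, 2]
Insert 10: [48, 23, 2, 10]
Insert 12: [48, 23, 2, 10, 12]
Insert 28: [48, 23, 28, 10, 12, 2]

Final heap: [48, 23, 28, 10, 12, 2]


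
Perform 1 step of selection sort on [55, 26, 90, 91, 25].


Initial: [55, 26, 90, 91, 25]
Step 1: min=25 at 4
  Swap: [25, 26, 90, 91, 55]

After 1 step: [25, 26, 90, 91, 55]


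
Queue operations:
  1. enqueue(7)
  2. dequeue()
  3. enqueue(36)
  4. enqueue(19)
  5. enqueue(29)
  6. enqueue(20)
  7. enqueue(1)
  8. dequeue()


enqueue(7) -> [7]
dequeue()->7, []
enqueue(36) -> [36]
enqueue(19) -> [36, 19]
enqueue(29) -> [36, 19, 29]
enqueue(20) -> [36, 19, 29, 20]
enqueue(1) -> [36, 19, 29, 20, 1]
dequeue()->36, [19, 29, 20, 1]

Final queue: [19, 29, 20, 1]


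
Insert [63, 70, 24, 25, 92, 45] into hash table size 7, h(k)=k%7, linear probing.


Insert 63: h=0 -> slot 0
Insert 70: h=0, 1 probes -> slot 1
Insert 24: h=3 -> slot 3
Insert 25: h=4 -> slot 4
Insert 92: h=1, 1 probes -> slot 2
Insert 45: h=3, 2 probes -> slot 5

Table: [63, 70, 92, 24, 25, 45, None]


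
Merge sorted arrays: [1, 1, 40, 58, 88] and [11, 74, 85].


Take 1 from A
Take 1 from A
Take 11 from B
Take 40 from A
Take 58 from A
Take 74 from B
Take 85 from B

Merged: [1, 1, 11, 40, 58, 74, 85, 88]


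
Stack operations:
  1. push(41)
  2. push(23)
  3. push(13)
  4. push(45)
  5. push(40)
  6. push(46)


push(41) -> [41]
push(23) -> [41, 23]
push(13) -> [41, 23, 13]
push(45) -> [41, 23, 13, 45]
push(40) -> [41, 23, 13, 45, 40]
push(46) -> [41, 23, 13, 45, 40, 46]

Final stack: [41, 23, 13, 45, 40, 46]


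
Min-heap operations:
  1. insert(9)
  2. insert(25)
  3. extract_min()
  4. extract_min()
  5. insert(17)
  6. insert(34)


insert(9) -> [9]
insert(25) -> [9, 25]
extract_min()->9, [25]
extract_min()->25, []
insert(17) -> [17]
insert(34) -> [17, 34]

Final heap: [17, 34]


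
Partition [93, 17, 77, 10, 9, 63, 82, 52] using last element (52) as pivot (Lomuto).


Pivot: 52
  17 <= 52: swap -> [17, 93, 77, 10, 9, 63, 82, 52]
  10 <= 52: swap -> [17, 10, 77, 93, 9, 63, 82, 52]
  9 <= 52: swap -> [17, 10, 9, 93, 77, 63, 82, 52]
Place pivot at 3: [17, 10, 9, 52, 77, 63, 82, 93]

Partitioned: [17, 10, 9, 52, 77, 63, 82, 93]


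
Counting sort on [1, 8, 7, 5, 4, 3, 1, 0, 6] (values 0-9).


Input: [1, 8, 7, 5, 4, 3, 1, 0, 6]
Counts: [1, 2, 0, 1, 1, 1, 1, 1, 1, 0]

Sorted: [0, 1, 1, 3, 4, 5, 6, 7, 8]


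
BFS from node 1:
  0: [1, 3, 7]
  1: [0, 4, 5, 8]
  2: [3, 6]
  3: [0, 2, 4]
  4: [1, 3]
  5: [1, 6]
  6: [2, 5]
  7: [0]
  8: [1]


Visit 1, enqueue [0, 4, 5, 8]
Visit 0, enqueue [3, 7]
Visit 4, enqueue []
Visit 5, enqueue [6]
Visit 8, enqueue []
Visit 3, enqueue [2]
Visit 7, enqueue []
Visit 6, enqueue []
Visit 2, enqueue []

BFS order: [1, 0, 4, 5, 8, 3, 7, 6, 2]


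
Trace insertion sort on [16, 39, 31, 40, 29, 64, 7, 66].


Initial: [16, 39, 31, 40, 29, 64, 7, 66]
Insert 39: [16, 39, 31, 40, 29, 64, 7, 66]
Insert 31: [16, 31, 39, 40, 29, 64, 7, 66]
Insert 40: [16, 31, 39, 40, 29, 64, 7, 66]
Insert 29: [16, 29, 31, 39, 40, 64, 7, 66]
Insert 64: [16, 29, 31, 39, 40, 64, 7, 66]
Insert 7: [7, 16, 29, 31, 39, 40, 64, 66]
Insert 66: [7, 16, 29, 31, 39, 40, 64, 66]

Sorted: [7, 16, 29, 31, 39, 40, 64, 66]


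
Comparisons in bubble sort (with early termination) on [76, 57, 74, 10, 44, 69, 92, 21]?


Algorithm: bubble sort (with early termination)
Input: [76, 57, 74, 10, 44, 69, 92, 21]
Sorted: [10, 21, 44, 57, 69, 74, 76, 92]

28


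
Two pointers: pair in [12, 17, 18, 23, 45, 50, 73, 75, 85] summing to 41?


lo=0(12)+hi=8(85)=97
lo=0(12)+hi=7(75)=87
lo=0(12)+hi=6(73)=85
lo=0(12)+hi=5(50)=62
lo=0(12)+hi=4(45)=57
lo=0(12)+hi=3(23)=35
lo=1(17)+hi=3(23)=40
lo=2(18)+hi=3(23)=41

Yes: 18+23=41


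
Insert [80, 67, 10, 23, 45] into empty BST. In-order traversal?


Insert 80: root
Insert 67: L from 80
Insert 10: L from 80 -> L from 67
Insert 23: L from 80 -> L from 67 -> R from 10
Insert 45: L from 80 -> L from 67 -> R from 10 -> R from 23

In-order: [10, 23, 45, 67, 80]


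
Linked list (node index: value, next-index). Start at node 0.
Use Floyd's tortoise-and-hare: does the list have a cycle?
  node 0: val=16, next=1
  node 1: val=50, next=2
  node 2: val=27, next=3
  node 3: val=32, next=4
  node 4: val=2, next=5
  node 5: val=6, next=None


Floyd's tortoise (slow, +1) and hare (fast, +2):
  init: slow=0, fast=0
  step 1: slow=1, fast=2
  step 2: slow=2, fast=4
  step 3: fast 4->5->None, no cycle

Cycle: no


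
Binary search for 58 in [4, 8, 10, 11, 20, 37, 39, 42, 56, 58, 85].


Step 1: lo=0, hi=10, mid=5, val=37
Step 2: lo=6, hi=10, mid=8, val=56
Step 3: lo=9, hi=10, mid=9, val=58

Found at index 9


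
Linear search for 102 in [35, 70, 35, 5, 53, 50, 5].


i=0: 35!=102
i=1: 70!=102
i=2: 35!=102
i=3: 5!=102
i=4: 53!=102
i=5: 50!=102
i=6: 5!=102

Not found, 7 comps


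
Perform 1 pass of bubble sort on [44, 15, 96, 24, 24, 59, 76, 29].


Initial: [44, 15, 96, 24, 24, 59, 76, 29]
Pass 1: [15, 44, 24, 24, 59, 76, 29, 96] (6 swaps)

After 1 pass: [15, 44, 24, 24, 59, 76, 29, 96]


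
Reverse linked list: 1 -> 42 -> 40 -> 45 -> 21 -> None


Step 1: curr=1, set curr.next=prev(None) | reversed so far: 1
Step 2: curr=42, set curr.next=prev(1) | reversed so far: 42 -> 1
Step 3: curr=40, set curr.next=prev(42) | reversed so far: 40 -> 42 -> 1
Step 4: curr=45, set curr.next=prev(40) | reversed so far: 45 -> 40 -> 42 -> 1
Step 5: curr=21, set curr.next=prev(45) | reversed so far: 21 -> 45 -> 40 -> 42 -> 1

21 -> 45 -> 40 -> 42 -> 1 -> None


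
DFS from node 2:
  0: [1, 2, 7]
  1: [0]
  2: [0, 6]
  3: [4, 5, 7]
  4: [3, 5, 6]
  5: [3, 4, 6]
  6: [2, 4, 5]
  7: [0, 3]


Visit 2, push [6, 0]
Visit 0, push [7, 1]
Visit 1, push []
Visit 7, push [3]
Visit 3, push [5, 4]
Visit 4, push [6, 5]
Visit 5, push [6]
Visit 6, push []

DFS order: [2, 0, 1, 7, 3, 4, 5, 6]


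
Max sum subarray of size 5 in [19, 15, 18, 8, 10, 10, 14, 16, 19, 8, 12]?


[0:5]: 70
[1:6]: 61
[2:7]: 60
[3:8]: 58
[4:9]: 69
[5:10]: 67
[6:11]: 69

Max: 70 at [0:5]


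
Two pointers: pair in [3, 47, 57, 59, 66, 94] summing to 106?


lo=0(3)+hi=5(94)=97
lo=1(47)+hi=5(94)=141
lo=1(47)+hi=4(66)=113
lo=1(47)+hi=3(59)=106

Yes: 47+59=106


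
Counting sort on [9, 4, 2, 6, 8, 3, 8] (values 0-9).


Input: [9, 4, 2, 6, 8, 3, 8]
Counts: [0, 0, 1, 1, 1, 0, 1, 0, 2, 1]

Sorted: [2, 3, 4, 6, 8, 8, 9]


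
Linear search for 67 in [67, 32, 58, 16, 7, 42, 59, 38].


i=0: 67==67 found!

Found at 0, 1 comps


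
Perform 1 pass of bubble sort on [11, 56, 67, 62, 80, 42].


Initial: [11, 56, 67, 62, 80, 42]
Pass 1: [11, 56, 62, 67, 42, 80] (2 swaps)

After 1 pass: [11, 56, 62, 67, 42, 80]


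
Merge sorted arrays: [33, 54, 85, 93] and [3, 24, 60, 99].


Take 3 from B
Take 24 from B
Take 33 from A
Take 54 from A
Take 60 from B
Take 85 from A
Take 93 from A

Merged: [3, 24, 33, 54, 60, 85, 93, 99]


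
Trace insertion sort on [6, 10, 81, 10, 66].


Initial: [6, 10, 81, 10, 66]
Insert 10: [6, 10, 81, 10, 66]
Insert 81: [6, 10, 81, 10, 66]
Insert 10: [6, 10, 10, 81, 66]
Insert 66: [6, 10, 10, 66, 81]

Sorted: [6, 10, 10, 66, 81]


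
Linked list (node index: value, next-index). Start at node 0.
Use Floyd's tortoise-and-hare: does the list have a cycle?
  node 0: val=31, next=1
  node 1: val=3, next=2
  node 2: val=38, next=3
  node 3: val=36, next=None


Floyd's tortoise (slow, +1) and hare (fast, +2):
  init: slow=0, fast=0
  step 1: slow=1, fast=2
  step 2: fast 2->3->None, no cycle

Cycle: no


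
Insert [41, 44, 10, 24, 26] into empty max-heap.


Insert 41: [41]
Insert 44: [44, 41]
Insert 10: [44, 41, 10]
Insert 24: [44, 41, 10, 24]
Insert 26: [44, 41, 10, 24, 26]

Final heap: [44, 41, 10, 24, 26]


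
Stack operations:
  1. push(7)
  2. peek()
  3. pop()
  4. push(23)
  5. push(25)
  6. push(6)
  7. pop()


push(7) -> [7]
peek()->7
pop()->7, []
push(23) -> [23]
push(25) -> [23, 25]
push(6) -> [23, 25, 6]
pop()->6, [23, 25]

Final stack: [23, 25]


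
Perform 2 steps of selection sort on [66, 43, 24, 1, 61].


Initial: [66, 43, 24, 1, 61]
Step 1: min=1 at 3
  Swap: [1, 43, 24, 66, 61]
Step 2: min=24 at 2
  Swap: [1, 24, 43, 66, 61]

After 2 steps: [1, 24, 43, 66, 61]


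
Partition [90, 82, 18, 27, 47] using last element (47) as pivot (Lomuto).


Pivot: 47
  18 <= 47: swap -> [18, 82, 90, 27, 47]
  27 <= 47: swap -> [18, 27, 90, 82, 47]
Place pivot at 2: [18, 27, 47, 82, 90]

Partitioned: [18, 27, 47, 82, 90]


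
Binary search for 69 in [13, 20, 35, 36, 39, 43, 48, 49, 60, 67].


Step 1: lo=0, hi=9, mid=4, val=39
Step 2: lo=5, hi=9, mid=7, val=49
Step 3: lo=8, hi=9, mid=8, val=60
Step 4: lo=9, hi=9, mid=9, val=67

Not found


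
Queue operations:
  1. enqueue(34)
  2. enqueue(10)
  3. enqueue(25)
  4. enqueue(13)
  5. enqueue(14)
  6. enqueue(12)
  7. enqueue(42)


enqueue(34) -> [34]
enqueue(10) -> [34, 10]
enqueue(25) -> [34, 10, 25]
enqueue(13) -> [34, 10, 25, 13]
enqueue(14) -> [34, 10, 25, 13, 14]
enqueue(12) -> [34, 10, 25, 13, 14, 12]
enqueue(42) -> [34, 10, 25, 13, 14, 12, 42]

Final queue: [34, 10, 25, 13, 14, 12, 42]


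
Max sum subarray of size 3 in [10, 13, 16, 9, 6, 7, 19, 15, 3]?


[0:3]: 39
[1:4]: 38
[2:5]: 31
[3:6]: 22
[4:7]: 32
[5:8]: 41
[6:9]: 37

Max: 41 at [5:8]


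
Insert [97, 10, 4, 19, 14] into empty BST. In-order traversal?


Insert 97: root
Insert 10: L from 97
Insert 4: L from 97 -> L from 10
Insert 19: L from 97 -> R from 10
Insert 14: L from 97 -> R from 10 -> L from 19

In-order: [4, 10, 14, 19, 97]


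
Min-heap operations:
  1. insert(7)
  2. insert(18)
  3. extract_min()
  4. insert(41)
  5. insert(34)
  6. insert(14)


insert(7) -> [7]
insert(18) -> [7, 18]
extract_min()->7, [18]
insert(41) -> [18, 41]
insert(34) -> [18, 41, 34]
insert(14) -> [14, 18, 34, 41]

Final heap: [14, 18, 34, 41]
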